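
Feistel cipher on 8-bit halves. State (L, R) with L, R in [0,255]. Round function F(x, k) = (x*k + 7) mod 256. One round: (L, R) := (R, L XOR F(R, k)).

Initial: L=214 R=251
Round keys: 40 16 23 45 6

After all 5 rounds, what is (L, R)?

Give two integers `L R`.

Answer: 29 231

Derivation:
Round 1 (k=40): L=251 R=233
Round 2 (k=16): L=233 R=108
Round 3 (k=23): L=108 R=82
Round 4 (k=45): L=82 R=29
Round 5 (k=6): L=29 R=231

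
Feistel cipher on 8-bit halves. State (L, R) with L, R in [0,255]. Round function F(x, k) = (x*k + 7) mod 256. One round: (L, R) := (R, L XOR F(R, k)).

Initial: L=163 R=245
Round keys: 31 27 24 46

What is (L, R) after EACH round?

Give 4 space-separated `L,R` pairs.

Answer: 245,17 17,39 39,190 190,12

Derivation:
Round 1 (k=31): L=245 R=17
Round 2 (k=27): L=17 R=39
Round 3 (k=24): L=39 R=190
Round 4 (k=46): L=190 R=12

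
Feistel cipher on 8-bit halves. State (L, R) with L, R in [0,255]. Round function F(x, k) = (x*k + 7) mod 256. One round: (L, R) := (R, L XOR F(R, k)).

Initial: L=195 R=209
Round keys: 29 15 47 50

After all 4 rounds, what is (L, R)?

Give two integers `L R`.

Round 1 (k=29): L=209 R=119
Round 2 (k=15): L=119 R=209
Round 3 (k=47): L=209 R=17
Round 4 (k=50): L=17 R=136

Answer: 17 136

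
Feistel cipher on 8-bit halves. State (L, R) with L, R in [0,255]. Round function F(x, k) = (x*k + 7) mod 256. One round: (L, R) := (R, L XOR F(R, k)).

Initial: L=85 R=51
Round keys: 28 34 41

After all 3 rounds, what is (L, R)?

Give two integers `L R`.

Answer: 80 25

Derivation:
Round 1 (k=28): L=51 R=206
Round 2 (k=34): L=206 R=80
Round 3 (k=41): L=80 R=25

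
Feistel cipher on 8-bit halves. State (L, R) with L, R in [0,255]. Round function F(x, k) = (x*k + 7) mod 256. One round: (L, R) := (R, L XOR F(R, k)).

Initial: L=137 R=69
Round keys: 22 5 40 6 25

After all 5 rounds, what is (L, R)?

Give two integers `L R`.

Round 1 (k=22): L=69 R=124
Round 2 (k=5): L=124 R=54
Round 3 (k=40): L=54 R=11
Round 4 (k=6): L=11 R=127
Round 5 (k=25): L=127 R=101

Answer: 127 101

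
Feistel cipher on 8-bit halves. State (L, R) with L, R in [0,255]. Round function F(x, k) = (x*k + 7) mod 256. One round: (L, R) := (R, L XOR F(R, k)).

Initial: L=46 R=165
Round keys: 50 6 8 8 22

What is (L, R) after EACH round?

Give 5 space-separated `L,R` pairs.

Answer: 165,111 111,4 4,72 72,67 67,129

Derivation:
Round 1 (k=50): L=165 R=111
Round 2 (k=6): L=111 R=4
Round 3 (k=8): L=4 R=72
Round 4 (k=8): L=72 R=67
Round 5 (k=22): L=67 R=129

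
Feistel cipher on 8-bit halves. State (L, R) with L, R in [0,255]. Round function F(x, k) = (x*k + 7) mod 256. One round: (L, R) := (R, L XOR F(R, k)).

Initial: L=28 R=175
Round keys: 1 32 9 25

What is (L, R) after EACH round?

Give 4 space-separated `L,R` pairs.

Answer: 175,170 170,232 232,133 133,236

Derivation:
Round 1 (k=1): L=175 R=170
Round 2 (k=32): L=170 R=232
Round 3 (k=9): L=232 R=133
Round 4 (k=25): L=133 R=236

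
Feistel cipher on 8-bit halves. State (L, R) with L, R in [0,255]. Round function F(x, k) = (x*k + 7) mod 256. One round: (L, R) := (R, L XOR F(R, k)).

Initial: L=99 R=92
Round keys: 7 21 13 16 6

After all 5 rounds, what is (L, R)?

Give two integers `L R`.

Round 1 (k=7): L=92 R=232
Round 2 (k=21): L=232 R=83
Round 3 (k=13): L=83 R=214
Round 4 (k=16): L=214 R=52
Round 5 (k=6): L=52 R=233

Answer: 52 233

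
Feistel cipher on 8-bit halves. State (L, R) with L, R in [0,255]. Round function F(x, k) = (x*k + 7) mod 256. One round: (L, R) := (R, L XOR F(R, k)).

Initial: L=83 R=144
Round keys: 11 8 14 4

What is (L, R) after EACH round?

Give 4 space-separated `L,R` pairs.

Round 1 (k=11): L=144 R=100
Round 2 (k=8): L=100 R=183
Round 3 (k=14): L=183 R=109
Round 4 (k=4): L=109 R=12

Answer: 144,100 100,183 183,109 109,12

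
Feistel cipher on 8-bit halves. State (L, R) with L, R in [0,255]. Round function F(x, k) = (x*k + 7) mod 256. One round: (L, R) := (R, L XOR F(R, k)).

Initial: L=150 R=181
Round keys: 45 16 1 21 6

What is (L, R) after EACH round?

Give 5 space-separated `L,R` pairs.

Round 1 (k=45): L=181 R=78
Round 2 (k=16): L=78 R=82
Round 3 (k=1): L=82 R=23
Round 4 (k=21): L=23 R=184
Round 5 (k=6): L=184 R=64

Answer: 181,78 78,82 82,23 23,184 184,64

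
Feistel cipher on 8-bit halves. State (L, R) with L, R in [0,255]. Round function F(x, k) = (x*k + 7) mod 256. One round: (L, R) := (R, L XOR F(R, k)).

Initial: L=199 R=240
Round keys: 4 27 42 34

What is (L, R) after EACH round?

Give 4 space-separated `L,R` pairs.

Round 1 (k=4): L=240 R=0
Round 2 (k=27): L=0 R=247
Round 3 (k=42): L=247 R=141
Round 4 (k=34): L=141 R=54

Answer: 240,0 0,247 247,141 141,54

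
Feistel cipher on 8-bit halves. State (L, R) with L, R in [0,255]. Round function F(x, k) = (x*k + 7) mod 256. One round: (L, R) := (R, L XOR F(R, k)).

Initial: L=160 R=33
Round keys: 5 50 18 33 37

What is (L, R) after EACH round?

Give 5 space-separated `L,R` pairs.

Answer: 33,12 12,126 126,239 239,168 168,160

Derivation:
Round 1 (k=5): L=33 R=12
Round 2 (k=50): L=12 R=126
Round 3 (k=18): L=126 R=239
Round 4 (k=33): L=239 R=168
Round 5 (k=37): L=168 R=160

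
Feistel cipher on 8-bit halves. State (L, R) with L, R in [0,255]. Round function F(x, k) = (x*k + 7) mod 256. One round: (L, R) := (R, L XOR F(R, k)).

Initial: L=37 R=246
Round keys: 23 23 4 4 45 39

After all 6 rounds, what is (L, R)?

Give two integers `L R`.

Answer: 186 75

Derivation:
Round 1 (k=23): L=246 R=4
Round 2 (k=23): L=4 R=149
Round 3 (k=4): L=149 R=95
Round 4 (k=4): L=95 R=22
Round 5 (k=45): L=22 R=186
Round 6 (k=39): L=186 R=75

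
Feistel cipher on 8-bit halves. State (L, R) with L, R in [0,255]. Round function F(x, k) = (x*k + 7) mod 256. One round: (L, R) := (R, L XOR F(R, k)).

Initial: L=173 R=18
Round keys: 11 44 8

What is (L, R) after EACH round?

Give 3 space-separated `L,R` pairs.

Round 1 (k=11): L=18 R=96
Round 2 (k=44): L=96 R=149
Round 3 (k=8): L=149 R=207

Answer: 18,96 96,149 149,207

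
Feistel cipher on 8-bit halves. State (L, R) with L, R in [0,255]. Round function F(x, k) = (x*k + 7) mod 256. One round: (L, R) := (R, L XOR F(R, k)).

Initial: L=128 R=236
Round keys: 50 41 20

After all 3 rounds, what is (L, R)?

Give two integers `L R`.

Round 1 (k=50): L=236 R=159
Round 2 (k=41): L=159 R=146
Round 3 (k=20): L=146 R=240

Answer: 146 240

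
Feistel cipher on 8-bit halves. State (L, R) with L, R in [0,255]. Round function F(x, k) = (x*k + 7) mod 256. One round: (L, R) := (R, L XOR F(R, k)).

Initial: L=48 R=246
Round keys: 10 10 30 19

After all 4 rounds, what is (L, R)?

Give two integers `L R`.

Round 1 (k=10): L=246 R=147
Round 2 (k=10): L=147 R=51
Round 3 (k=30): L=51 R=146
Round 4 (k=19): L=146 R=238

Answer: 146 238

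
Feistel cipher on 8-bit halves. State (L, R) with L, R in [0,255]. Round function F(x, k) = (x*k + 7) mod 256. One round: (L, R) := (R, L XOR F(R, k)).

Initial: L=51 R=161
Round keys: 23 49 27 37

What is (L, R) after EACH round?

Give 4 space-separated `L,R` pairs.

Answer: 161,77 77,101 101,227 227,179

Derivation:
Round 1 (k=23): L=161 R=77
Round 2 (k=49): L=77 R=101
Round 3 (k=27): L=101 R=227
Round 4 (k=37): L=227 R=179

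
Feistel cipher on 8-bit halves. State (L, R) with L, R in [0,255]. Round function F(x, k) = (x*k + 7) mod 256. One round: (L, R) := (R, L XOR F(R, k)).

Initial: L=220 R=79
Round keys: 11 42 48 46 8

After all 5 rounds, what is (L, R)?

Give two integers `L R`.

Round 1 (k=11): L=79 R=176
Round 2 (k=42): L=176 R=168
Round 3 (k=48): L=168 R=55
Round 4 (k=46): L=55 R=65
Round 5 (k=8): L=65 R=56

Answer: 65 56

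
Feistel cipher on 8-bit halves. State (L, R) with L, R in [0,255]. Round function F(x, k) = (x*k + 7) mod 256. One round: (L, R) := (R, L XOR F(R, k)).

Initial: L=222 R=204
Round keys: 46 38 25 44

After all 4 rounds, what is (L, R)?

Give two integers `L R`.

Answer: 81 242

Derivation:
Round 1 (k=46): L=204 R=113
Round 2 (k=38): L=113 R=1
Round 3 (k=25): L=1 R=81
Round 4 (k=44): L=81 R=242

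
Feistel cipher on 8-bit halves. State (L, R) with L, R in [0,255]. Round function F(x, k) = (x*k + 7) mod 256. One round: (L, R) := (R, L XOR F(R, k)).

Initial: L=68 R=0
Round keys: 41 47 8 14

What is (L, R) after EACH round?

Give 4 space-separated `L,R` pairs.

Round 1 (k=41): L=0 R=67
Round 2 (k=47): L=67 R=84
Round 3 (k=8): L=84 R=228
Round 4 (k=14): L=228 R=43

Answer: 0,67 67,84 84,228 228,43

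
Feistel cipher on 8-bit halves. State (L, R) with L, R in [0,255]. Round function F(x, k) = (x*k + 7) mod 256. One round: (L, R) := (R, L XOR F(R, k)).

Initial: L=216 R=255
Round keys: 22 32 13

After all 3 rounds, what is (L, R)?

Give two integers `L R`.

Round 1 (k=22): L=255 R=41
Round 2 (k=32): L=41 R=216
Round 3 (k=13): L=216 R=214

Answer: 216 214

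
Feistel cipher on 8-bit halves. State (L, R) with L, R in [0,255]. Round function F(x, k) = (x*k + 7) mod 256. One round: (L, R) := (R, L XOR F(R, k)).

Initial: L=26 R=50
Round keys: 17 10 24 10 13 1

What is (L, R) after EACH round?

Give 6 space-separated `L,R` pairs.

Round 1 (k=17): L=50 R=67
Round 2 (k=10): L=67 R=151
Round 3 (k=24): L=151 R=108
Round 4 (k=10): L=108 R=168
Round 5 (k=13): L=168 R=227
Round 6 (k=1): L=227 R=66

Answer: 50,67 67,151 151,108 108,168 168,227 227,66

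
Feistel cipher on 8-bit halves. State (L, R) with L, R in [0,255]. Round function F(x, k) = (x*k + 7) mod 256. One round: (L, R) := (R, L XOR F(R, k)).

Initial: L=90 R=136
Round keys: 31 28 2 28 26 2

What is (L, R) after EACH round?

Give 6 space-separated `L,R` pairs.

Round 1 (k=31): L=136 R=37
Round 2 (k=28): L=37 R=155
Round 3 (k=2): L=155 R=24
Round 4 (k=28): L=24 R=60
Round 5 (k=26): L=60 R=7
Round 6 (k=2): L=7 R=41

Answer: 136,37 37,155 155,24 24,60 60,7 7,41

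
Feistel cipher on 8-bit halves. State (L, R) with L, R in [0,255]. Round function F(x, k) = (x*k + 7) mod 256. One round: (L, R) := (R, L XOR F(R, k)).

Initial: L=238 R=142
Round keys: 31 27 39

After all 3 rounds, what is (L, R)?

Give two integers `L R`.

Round 1 (k=31): L=142 R=215
Round 2 (k=27): L=215 R=58
Round 3 (k=39): L=58 R=10

Answer: 58 10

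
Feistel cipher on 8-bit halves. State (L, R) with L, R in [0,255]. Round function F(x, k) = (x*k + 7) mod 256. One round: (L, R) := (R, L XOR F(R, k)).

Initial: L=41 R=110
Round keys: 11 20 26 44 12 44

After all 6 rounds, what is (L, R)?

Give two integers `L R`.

Round 1 (k=11): L=110 R=232
Round 2 (k=20): L=232 R=73
Round 3 (k=26): L=73 R=153
Round 4 (k=44): L=153 R=26
Round 5 (k=12): L=26 R=166
Round 6 (k=44): L=166 R=149

Answer: 166 149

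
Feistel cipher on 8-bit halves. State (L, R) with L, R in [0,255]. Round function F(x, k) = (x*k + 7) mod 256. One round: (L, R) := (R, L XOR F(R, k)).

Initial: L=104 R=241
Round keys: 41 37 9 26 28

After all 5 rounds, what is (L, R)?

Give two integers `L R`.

Round 1 (k=41): L=241 R=200
Round 2 (k=37): L=200 R=30
Round 3 (k=9): L=30 R=221
Round 4 (k=26): L=221 R=103
Round 5 (k=28): L=103 R=150

Answer: 103 150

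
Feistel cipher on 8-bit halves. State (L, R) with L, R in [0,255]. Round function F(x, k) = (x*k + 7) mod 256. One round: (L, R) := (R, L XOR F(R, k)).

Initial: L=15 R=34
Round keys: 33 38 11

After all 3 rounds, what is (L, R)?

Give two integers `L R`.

Round 1 (k=33): L=34 R=102
Round 2 (k=38): L=102 R=9
Round 3 (k=11): L=9 R=12

Answer: 9 12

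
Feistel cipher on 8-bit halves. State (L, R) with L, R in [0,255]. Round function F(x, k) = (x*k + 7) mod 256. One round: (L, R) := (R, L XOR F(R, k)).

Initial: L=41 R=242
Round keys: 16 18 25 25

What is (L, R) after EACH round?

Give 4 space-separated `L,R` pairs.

Answer: 242,14 14,241 241,158 158,132

Derivation:
Round 1 (k=16): L=242 R=14
Round 2 (k=18): L=14 R=241
Round 3 (k=25): L=241 R=158
Round 4 (k=25): L=158 R=132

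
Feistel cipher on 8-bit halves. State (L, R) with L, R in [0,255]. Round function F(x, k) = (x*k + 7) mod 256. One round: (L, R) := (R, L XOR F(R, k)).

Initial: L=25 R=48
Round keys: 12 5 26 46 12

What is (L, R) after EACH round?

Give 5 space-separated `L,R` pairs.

Answer: 48,94 94,237 237,71 71,36 36,240

Derivation:
Round 1 (k=12): L=48 R=94
Round 2 (k=5): L=94 R=237
Round 3 (k=26): L=237 R=71
Round 4 (k=46): L=71 R=36
Round 5 (k=12): L=36 R=240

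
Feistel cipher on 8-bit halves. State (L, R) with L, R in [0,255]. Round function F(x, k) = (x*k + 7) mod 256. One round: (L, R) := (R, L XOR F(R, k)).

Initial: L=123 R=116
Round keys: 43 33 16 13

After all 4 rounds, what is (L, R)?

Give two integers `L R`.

Round 1 (k=43): L=116 R=248
Round 2 (k=33): L=248 R=139
Round 3 (k=16): L=139 R=79
Round 4 (k=13): L=79 R=129

Answer: 79 129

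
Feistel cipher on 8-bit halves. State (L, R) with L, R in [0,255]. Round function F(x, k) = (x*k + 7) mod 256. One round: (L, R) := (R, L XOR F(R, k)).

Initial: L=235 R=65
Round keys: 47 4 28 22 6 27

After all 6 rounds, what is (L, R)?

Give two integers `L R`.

Round 1 (k=47): L=65 R=29
Round 2 (k=4): L=29 R=58
Round 3 (k=28): L=58 R=66
Round 4 (k=22): L=66 R=137
Round 5 (k=6): L=137 R=127
Round 6 (k=27): L=127 R=229

Answer: 127 229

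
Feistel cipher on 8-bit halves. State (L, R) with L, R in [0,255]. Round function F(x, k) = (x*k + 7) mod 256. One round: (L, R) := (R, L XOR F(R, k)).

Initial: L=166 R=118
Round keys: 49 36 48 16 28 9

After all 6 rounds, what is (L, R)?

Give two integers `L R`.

Answer: 115 240

Derivation:
Round 1 (k=49): L=118 R=59
Round 2 (k=36): L=59 R=37
Round 3 (k=48): L=37 R=204
Round 4 (k=16): L=204 R=226
Round 5 (k=28): L=226 R=115
Round 6 (k=9): L=115 R=240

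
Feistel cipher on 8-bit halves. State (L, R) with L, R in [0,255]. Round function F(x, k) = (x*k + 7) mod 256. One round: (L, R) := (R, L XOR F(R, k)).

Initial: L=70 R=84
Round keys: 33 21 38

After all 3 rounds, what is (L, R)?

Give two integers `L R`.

Round 1 (k=33): L=84 R=157
Round 2 (k=21): L=157 R=188
Round 3 (k=38): L=188 R=114

Answer: 188 114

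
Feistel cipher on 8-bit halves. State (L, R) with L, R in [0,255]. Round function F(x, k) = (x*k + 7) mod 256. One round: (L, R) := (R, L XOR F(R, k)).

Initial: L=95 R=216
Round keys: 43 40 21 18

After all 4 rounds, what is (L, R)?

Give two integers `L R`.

Round 1 (k=43): L=216 R=16
Round 2 (k=40): L=16 R=95
Round 3 (k=21): L=95 R=194
Round 4 (k=18): L=194 R=244

Answer: 194 244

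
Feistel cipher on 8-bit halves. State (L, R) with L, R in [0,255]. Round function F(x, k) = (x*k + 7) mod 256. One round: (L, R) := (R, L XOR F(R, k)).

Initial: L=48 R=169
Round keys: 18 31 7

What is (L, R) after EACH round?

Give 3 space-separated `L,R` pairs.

Answer: 169,217 217,231 231,129

Derivation:
Round 1 (k=18): L=169 R=217
Round 2 (k=31): L=217 R=231
Round 3 (k=7): L=231 R=129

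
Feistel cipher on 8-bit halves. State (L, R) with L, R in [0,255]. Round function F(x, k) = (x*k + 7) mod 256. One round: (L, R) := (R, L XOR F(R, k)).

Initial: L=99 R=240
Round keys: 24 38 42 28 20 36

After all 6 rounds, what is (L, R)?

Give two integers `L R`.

Answer: 46 147

Derivation:
Round 1 (k=24): L=240 R=228
Round 2 (k=38): L=228 R=47
Round 3 (k=42): L=47 R=89
Round 4 (k=28): L=89 R=236
Round 5 (k=20): L=236 R=46
Round 6 (k=36): L=46 R=147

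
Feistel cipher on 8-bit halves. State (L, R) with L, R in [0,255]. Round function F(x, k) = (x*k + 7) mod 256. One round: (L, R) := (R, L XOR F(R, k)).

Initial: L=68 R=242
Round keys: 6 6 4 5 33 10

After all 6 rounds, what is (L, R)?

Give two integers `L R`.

Answer: 187 141

Derivation:
Round 1 (k=6): L=242 R=247
Round 2 (k=6): L=247 R=35
Round 3 (k=4): L=35 R=100
Round 4 (k=5): L=100 R=216
Round 5 (k=33): L=216 R=187
Round 6 (k=10): L=187 R=141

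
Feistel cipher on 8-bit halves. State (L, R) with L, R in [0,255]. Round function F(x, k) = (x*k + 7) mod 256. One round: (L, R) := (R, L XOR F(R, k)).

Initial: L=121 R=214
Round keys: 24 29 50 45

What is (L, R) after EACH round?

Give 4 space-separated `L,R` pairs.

Round 1 (k=24): L=214 R=110
Round 2 (k=29): L=110 R=171
Round 3 (k=50): L=171 R=3
Round 4 (k=45): L=3 R=37

Answer: 214,110 110,171 171,3 3,37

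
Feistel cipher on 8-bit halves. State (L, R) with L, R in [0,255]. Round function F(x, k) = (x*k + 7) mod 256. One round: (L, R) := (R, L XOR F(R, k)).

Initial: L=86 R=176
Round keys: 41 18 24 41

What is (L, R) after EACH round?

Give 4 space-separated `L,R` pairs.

Round 1 (k=41): L=176 R=97
Round 2 (k=18): L=97 R=105
Round 3 (k=24): L=105 R=190
Round 4 (k=41): L=190 R=28

Answer: 176,97 97,105 105,190 190,28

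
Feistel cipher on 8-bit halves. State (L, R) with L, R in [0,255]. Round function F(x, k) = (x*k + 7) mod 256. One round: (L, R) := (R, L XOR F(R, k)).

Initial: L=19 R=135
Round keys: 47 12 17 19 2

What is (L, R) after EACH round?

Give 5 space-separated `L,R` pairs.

Round 1 (k=47): L=135 R=195
Round 2 (k=12): L=195 R=172
Round 3 (k=17): L=172 R=176
Round 4 (k=19): L=176 R=187
Round 5 (k=2): L=187 R=205

Answer: 135,195 195,172 172,176 176,187 187,205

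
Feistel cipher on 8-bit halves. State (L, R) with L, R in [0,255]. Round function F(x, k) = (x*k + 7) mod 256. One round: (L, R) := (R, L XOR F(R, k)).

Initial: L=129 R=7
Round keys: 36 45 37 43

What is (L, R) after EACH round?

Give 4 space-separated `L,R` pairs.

Round 1 (k=36): L=7 R=130
Round 2 (k=45): L=130 R=230
Round 3 (k=37): L=230 R=199
Round 4 (k=43): L=199 R=146

Answer: 7,130 130,230 230,199 199,146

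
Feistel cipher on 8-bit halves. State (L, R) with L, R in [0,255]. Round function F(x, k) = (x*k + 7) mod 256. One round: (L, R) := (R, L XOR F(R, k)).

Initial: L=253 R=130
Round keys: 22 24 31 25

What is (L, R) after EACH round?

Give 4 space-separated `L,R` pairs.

Round 1 (k=22): L=130 R=206
Round 2 (k=24): L=206 R=213
Round 3 (k=31): L=213 R=28
Round 4 (k=25): L=28 R=22

Answer: 130,206 206,213 213,28 28,22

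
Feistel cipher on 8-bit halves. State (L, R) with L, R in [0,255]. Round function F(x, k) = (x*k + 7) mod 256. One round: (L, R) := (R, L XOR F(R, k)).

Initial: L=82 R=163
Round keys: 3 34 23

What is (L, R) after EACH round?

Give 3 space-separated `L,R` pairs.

Answer: 163,162 162,40 40,61

Derivation:
Round 1 (k=3): L=163 R=162
Round 2 (k=34): L=162 R=40
Round 3 (k=23): L=40 R=61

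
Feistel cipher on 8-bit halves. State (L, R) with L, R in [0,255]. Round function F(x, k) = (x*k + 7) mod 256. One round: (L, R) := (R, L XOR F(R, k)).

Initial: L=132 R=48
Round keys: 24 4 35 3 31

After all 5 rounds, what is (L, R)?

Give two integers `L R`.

Answer: 163 23

Derivation:
Round 1 (k=24): L=48 R=3
Round 2 (k=4): L=3 R=35
Round 3 (k=35): L=35 R=211
Round 4 (k=3): L=211 R=163
Round 5 (k=31): L=163 R=23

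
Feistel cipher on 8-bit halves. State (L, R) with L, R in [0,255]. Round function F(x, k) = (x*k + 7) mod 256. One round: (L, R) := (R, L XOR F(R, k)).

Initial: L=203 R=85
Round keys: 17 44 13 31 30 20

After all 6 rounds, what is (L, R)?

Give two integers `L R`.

Round 1 (k=17): L=85 R=103
Round 2 (k=44): L=103 R=238
Round 3 (k=13): L=238 R=122
Round 4 (k=31): L=122 R=35
Round 5 (k=30): L=35 R=91
Round 6 (k=20): L=91 R=0

Answer: 91 0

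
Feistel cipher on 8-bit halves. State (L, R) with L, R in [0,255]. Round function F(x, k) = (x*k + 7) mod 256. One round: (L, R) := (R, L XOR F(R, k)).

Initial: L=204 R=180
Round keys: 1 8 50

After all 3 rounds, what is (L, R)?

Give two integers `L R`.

Answer: 11 90

Derivation:
Round 1 (k=1): L=180 R=119
Round 2 (k=8): L=119 R=11
Round 3 (k=50): L=11 R=90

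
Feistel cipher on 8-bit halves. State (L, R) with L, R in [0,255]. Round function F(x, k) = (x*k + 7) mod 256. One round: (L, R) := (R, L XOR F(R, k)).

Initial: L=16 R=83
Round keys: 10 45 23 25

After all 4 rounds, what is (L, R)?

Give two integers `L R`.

Round 1 (k=10): L=83 R=85
Round 2 (k=45): L=85 R=171
Round 3 (k=23): L=171 R=49
Round 4 (k=25): L=49 R=123

Answer: 49 123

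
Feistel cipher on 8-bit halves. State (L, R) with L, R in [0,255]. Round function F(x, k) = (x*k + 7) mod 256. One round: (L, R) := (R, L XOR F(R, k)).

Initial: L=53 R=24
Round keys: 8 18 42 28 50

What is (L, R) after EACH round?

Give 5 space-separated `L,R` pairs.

Answer: 24,242 242,19 19,215 215,152 152,96

Derivation:
Round 1 (k=8): L=24 R=242
Round 2 (k=18): L=242 R=19
Round 3 (k=42): L=19 R=215
Round 4 (k=28): L=215 R=152
Round 5 (k=50): L=152 R=96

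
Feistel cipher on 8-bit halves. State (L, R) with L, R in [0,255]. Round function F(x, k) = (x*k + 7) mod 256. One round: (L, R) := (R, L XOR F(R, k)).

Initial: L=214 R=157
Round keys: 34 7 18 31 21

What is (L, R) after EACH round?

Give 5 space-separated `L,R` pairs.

Round 1 (k=34): L=157 R=55
Round 2 (k=7): L=55 R=21
Round 3 (k=18): L=21 R=182
Round 4 (k=31): L=182 R=4
Round 5 (k=21): L=4 R=237

Answer: 157,55 55,21 21,182 182,4 4,237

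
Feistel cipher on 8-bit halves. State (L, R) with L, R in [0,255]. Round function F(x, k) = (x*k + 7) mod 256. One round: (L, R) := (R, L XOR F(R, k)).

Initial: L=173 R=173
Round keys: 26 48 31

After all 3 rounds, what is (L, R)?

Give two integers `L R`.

Answer: 106 233

Derivation:
Round 1 (k=26): L=173 R=52
Round 2 (k=48): L=52 R=106
Round 3 (k=31): L=106 R=233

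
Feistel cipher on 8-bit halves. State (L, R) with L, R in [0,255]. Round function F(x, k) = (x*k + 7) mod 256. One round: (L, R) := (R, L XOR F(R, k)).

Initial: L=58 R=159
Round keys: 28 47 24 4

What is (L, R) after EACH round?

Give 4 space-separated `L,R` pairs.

Round 1 (k=28): L=159 R=81
Round 2 (k=47): L=81 R=121
Round 3 (k=24): L=121 R=14
Round 4 (k=4): L=14 R=70

Answer: 159,81 81,121 121,14 14,70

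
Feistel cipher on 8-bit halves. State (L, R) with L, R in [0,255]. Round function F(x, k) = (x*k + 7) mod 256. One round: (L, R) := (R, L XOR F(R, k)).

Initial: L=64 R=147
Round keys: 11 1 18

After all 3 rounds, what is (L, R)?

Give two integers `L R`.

Round 1 (k=11): L=147 R=24
Round 2 (k=1): L=24 R=140
Round 3 (k=18): L=140 R=199

Answer: 140 199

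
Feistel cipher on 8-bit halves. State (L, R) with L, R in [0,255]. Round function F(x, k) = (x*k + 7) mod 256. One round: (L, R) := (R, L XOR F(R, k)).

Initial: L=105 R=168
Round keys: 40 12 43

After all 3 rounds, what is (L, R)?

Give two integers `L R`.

Answer: 135 154

Derivation:
Round 1 (k=40): L=168 R=46
Round 2 (k=12): L=46 R=135
Round 3 (k=43): L=135 R=154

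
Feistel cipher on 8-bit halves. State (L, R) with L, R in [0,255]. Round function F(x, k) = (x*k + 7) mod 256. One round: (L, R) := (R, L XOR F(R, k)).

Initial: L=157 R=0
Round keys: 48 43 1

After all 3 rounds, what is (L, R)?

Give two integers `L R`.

Round 1 (k=48): L=0 R=154
Round 2 (k=43): L=154 R=229
Round 3 (k=1): L=229 R=118

Answer: 229 118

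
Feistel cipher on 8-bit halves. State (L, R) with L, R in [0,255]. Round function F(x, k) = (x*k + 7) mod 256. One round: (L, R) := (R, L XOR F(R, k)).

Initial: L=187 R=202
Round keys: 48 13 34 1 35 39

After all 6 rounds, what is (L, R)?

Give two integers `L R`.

Answer: 3 73

Derivation:
Round 1 (k=48): L=202 R=92
Round 2 (k=13): L=92 R=121
Round 3 (k=34): L=121 R=69
Round 4 (k=1): L=69 R=53
Round 5 (k=35): L=53 R=3
Round 6 (k=39): L=3 R=73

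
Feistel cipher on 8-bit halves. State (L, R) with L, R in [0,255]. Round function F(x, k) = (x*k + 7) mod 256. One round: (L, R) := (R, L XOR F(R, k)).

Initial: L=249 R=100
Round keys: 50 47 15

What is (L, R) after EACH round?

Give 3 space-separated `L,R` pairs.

Round 1 (k=50): L=100 R=118
Round 2 (k=47): L=118 R=213
Round 3 (k=15): L=213 R=244

Answer: 100,118 118,213 213,244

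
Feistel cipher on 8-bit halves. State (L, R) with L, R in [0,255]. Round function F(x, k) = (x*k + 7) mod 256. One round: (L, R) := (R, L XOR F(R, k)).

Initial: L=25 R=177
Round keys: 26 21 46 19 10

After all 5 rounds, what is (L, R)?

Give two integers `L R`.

Round 1 (k=26): L=177 R=24
Round 2 (k=21): L=24 R=78
Round 3 (k=46): L=78 R=19
Round 4 (k=19): L=19 R=62
Round 5 (k=10): L=62 R=96

Answer: 62 96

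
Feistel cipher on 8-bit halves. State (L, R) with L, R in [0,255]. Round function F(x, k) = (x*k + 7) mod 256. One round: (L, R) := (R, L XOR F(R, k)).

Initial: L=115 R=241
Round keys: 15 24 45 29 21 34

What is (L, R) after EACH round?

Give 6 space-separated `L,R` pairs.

Answer: 241,85 85,14 14,40 40,129 129,180 180,110

Derivation:
Round 1 (k=15): L=241 R=85
Round 2 (k=24): L=85 R=14
Round 3 (k=45): L=14 R=40
Round 4 (k=29): L=40 R=129
Round 5 (k=21): L=129 R=180
Round 6 (k=34): L=180 R=110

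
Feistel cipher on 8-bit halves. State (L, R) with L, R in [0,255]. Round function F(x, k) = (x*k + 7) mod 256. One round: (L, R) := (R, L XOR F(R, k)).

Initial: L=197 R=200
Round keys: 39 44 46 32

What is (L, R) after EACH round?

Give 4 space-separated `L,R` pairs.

Answer: 200,186 186,55 55,83 83,80

Derivation:
Round 1 (k=39): L=200 R=186
Round 2 (k=44): L=186 R=55
Round 3 (k=46): L=55 R=83
Round 4 (k=32): L=83 R=80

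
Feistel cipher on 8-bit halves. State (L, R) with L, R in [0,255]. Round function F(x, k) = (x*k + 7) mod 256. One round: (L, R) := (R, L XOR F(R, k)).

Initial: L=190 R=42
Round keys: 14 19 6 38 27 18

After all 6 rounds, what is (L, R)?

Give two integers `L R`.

Round 1 (k=14): L=42 R=237
Round 2 (k=19): L=237 R=180
Round 3 (k=6): L=180 R=210
Round 4 (k=38): L=210 R=135
Round 5 (k=27): L=135 R=150
Round 6 (k=18): L=150 R=20

Answer: 150 20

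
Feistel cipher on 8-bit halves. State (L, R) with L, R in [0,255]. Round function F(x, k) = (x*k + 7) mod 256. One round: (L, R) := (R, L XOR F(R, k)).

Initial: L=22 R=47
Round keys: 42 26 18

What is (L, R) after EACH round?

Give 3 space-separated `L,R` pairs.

Answer: 47,171 171,74 74,144

Derivation:
Round 1 (k=42): L=47 R=171
Round 2 (k=26): L=171 R=74
Round 3 (k=18): L=74 R=144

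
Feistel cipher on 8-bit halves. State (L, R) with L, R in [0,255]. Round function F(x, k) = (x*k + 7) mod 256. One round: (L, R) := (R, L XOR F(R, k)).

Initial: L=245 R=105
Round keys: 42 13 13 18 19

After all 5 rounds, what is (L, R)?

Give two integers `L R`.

Answer: 67 213

Derivation:
Round 1 (k=42): L=105 R=180
Round 2 (k=13): L=180 R=66
Round 3 (k=13): L=66 R=213
Round 4 (k=18): L=213 R=67
Round 5 (k=19): L=67 R=213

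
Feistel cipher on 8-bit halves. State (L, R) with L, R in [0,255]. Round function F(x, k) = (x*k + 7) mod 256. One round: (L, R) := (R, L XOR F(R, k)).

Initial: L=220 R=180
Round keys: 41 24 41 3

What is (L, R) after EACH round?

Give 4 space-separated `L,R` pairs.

Answer: 180,7 7,27 27,93 93,5

Derivation:
Round 1 (k=41): L=180 R=7
Round 2 (k=24): L=7 R=27
Round 3 (k=41): L=27 R=93
Round 4 (k=3): L=93 R=5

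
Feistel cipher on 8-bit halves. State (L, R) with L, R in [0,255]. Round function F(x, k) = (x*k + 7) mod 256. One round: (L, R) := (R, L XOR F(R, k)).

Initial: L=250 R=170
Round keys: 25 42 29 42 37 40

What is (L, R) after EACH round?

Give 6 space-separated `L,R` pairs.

Round 1 (k=25): L=170 R=91
Round 2 (k=42): L=91 R=95
Round 3 (k=29): L=95 R=145
Round 4 (k=42): L=145 R=142
Round 5 (k=37): L=142 R=28
Round 6 (k=40): L=28 R=233

Answer: 170,91 91,95 95,145 145,142 142,28 28,233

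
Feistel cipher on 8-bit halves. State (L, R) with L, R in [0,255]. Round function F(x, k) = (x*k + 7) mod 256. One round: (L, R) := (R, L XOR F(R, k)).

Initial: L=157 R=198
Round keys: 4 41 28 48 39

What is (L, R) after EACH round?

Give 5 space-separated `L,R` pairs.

Round 1 (k=4): L=198 R=130
Round 2 (k=41): L=130 R=31
Round 3 (k=28): L=31 R=233
Round 4 (k=48): L=233 R=168
Round 5 (k=39): L=168 R=118

Answer: 198,130 130,31 31,233 233,168 168,118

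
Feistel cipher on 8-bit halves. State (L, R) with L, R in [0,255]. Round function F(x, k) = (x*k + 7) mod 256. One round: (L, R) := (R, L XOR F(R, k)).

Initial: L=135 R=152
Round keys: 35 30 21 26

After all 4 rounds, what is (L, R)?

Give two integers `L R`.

Round 1 (k=35): L=152 R=72
Round 2 (k=30): L=72 R=239
Round 3 (k=21): L=239 R=234
Round 4 (k=26): L=234 R=36

Answer: 234 36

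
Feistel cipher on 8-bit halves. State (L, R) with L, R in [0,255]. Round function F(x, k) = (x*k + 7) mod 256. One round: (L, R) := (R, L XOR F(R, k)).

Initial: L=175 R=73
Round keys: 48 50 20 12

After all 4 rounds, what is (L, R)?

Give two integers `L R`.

Answer: 199 165

Derivation:
Round 1 (k=48): L=73 R=24
Round 2 (k=50): L=24 R=254
Round 3 (k=20): L=254 R=199
Round 4 (k=12): L=199 R=165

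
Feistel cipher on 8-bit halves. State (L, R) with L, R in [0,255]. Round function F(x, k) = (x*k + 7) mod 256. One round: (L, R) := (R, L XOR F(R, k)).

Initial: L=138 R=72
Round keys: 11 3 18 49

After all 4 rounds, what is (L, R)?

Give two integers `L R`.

Answer: 150 51

Derivation:
Round 1 (k=11): L=72 R=149
Round 2 (k=3): L=149 R=142
Round 3 (k=18): L=142 R=150
Round 4 (k=49): L=150 R=51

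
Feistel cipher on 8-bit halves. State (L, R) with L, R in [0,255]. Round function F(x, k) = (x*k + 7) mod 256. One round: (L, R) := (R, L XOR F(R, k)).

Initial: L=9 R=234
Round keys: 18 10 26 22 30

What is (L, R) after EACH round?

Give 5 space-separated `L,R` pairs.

Answer: 234,114 114,145 145,179 179,248 248,164

Derivation:
Round 1 (k=18): L=234 R=114
Round 2 (k=10): L=114 R=145
Round 3 (k=26): L=145 R=179
Round 4 (k=22): L=179 R=248
Round 5 (k=30): L=248 R=164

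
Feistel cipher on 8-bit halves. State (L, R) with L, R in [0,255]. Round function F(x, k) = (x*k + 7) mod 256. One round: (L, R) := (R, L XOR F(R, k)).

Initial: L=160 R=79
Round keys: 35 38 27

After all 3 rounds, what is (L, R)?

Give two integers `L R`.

Answer: 112 163

Derivation:
Round 1 (k=35): L=79 R=116
Round 2 (k=38): L=116 R=112
Round 3 (k=27): L=112 R=163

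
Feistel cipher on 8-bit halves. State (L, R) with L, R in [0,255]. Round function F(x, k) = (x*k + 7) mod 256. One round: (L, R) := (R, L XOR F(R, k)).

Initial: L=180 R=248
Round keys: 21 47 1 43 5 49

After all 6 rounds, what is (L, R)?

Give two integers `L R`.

Answer: 230 206

Derivation:
Round 1 (k=21): L=248 R=235
Round 2 (k=47): L=235 R=212
Round 3 (k=1): L=212 R=48
Round 4 (k=43): L=48 R=195
Round 5 (k=5): L=195 R=230
Round 6 (k=49): L=230 R=206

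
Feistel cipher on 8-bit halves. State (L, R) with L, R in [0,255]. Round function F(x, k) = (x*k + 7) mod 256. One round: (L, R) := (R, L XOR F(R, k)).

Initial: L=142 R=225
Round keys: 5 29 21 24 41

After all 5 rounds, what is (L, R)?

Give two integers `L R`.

Answer: 63 187

Derivation:
Round 1 (k=5): L=225 R=226
Round 2 (k=29): L=226 R=64
Round 3 (k=21): L=64 R=165
Round 4 (k=24): L=165 R=63
Round 5 (k=41): L=63 R=187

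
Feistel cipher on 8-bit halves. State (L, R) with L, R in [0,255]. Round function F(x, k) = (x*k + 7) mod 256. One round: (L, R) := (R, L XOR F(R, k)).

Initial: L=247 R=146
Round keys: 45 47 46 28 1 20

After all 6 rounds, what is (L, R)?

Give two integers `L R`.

Answer: 136 223

Derivation:
Round 1 (k=45): L=146 R=70
Round 2 (k=47): L=70 R=115
Round 3 (k=46): L=115 R=247
Round 4 (k=28): L=247 R=120
Round 5 (k=1): L=120 R=136
Round 6 (k=20): L=136 R=223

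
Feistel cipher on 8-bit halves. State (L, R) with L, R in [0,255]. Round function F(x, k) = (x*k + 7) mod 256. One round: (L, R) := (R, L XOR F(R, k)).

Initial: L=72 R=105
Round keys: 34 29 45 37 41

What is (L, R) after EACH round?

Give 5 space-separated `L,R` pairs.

Answer: 105,177 177,125 125,177 177,225 225,161

Derivation:
Round 1 (k=34): L=105 R=177
Round 2 (k=29): L=177 R=125
Round 3 (k=45): L=125 R=177
Round 4 (k=37): L=177 R=225
Round 5 (k=41): L=225 R=161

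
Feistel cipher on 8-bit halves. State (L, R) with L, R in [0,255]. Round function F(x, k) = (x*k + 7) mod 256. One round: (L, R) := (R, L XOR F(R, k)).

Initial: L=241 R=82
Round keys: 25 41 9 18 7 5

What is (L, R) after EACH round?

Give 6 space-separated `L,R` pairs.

Answer: 82,248 248,237 237,164 164,98 98,17 17,62

Derivation:
Round 1 (k=25): L=82 R=248
Round 2 (k=41): L=248 R=237
Round 3 (k=9): L=237 R=164
Round 4 (k=18): L=164 R=98
Round 5 (k=7): L=98 R=17
Round 6 (k=5): L=17 R=62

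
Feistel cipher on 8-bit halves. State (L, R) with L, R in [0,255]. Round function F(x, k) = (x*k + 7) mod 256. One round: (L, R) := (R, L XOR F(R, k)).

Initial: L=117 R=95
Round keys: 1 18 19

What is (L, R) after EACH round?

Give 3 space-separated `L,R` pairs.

Answer: 95,19 19,2 2,62

Derivation:
Round 1 (k=1): L=95 R=19
Round 2 (k=18): L=19 R=2
Round 3 (k=19): L=2 R=62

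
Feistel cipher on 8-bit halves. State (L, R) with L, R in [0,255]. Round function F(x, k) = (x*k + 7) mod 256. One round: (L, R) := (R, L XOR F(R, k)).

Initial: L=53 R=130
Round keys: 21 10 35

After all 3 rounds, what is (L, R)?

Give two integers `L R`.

Round 1 (k=21): L=130 R=132
Round 2 (k=10): L=132 R=173
Round 3 (k=35): L=173 R=42

Answer: 173 42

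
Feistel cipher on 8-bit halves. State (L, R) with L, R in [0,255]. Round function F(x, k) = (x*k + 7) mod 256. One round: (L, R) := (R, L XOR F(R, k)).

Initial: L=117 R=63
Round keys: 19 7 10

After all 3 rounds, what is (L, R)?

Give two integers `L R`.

Answer: 113 176

Derivation:
Round 1 (k=19): L=63 R=193
Round 2 (k=7): L=193 R=113
Round 3 (k=10): L=113 R=176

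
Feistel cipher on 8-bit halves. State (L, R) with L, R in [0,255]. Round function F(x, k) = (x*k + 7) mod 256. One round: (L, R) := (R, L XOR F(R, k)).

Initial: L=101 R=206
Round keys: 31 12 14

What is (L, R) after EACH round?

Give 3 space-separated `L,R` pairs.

Round 1 (k=31): L=206 R=156
Round 2 (k=12): L=156 R=153
Round 3 (k=14): L=153 R=249

Answer: 206,156 156,153 153,249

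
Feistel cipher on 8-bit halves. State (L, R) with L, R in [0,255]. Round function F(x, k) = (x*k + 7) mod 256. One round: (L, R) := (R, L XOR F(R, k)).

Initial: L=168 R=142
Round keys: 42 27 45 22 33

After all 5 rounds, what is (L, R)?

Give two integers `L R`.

Round 1 (k=42): L=142 R=251
Round 2 (k=27): L=251 R=14
Round 3 (k=45): L=14 R=134
Round 4 (k=22): L=134 R=133
Round 5 (k=33): L=133 R=170

Answer: 133 170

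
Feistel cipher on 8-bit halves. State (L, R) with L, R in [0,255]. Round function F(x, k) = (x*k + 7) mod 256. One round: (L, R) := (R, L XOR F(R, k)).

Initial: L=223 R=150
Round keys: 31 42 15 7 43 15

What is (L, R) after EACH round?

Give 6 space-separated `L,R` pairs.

Answer: 150,238 238,133 133,60 60,46 46,253 253,244

Derivation:
Round 1 (k=31): L=150 R=238
Round 2 (k=42): L=238 R=133
Round 3 (k=15): L=133 R=60
Round 4 (k=7): L=60 R=46
Round 5 (k=43): L=46 R=253
Round 6 (k=15): L=253 R=244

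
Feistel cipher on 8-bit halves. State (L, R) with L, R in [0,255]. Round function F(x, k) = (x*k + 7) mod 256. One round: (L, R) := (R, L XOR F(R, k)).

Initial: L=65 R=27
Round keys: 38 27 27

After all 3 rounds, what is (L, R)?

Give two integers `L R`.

Answer: 132 187

Derivation:
Round 1 (k=38): L=27 R=72
Round 2 (k=27): L=72 R=132
Round 3 (k=27): L=132 R=187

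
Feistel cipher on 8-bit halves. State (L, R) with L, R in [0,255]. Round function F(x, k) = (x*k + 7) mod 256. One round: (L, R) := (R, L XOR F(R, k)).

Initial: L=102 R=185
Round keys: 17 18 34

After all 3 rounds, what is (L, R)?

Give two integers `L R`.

Round 1 (k=17): L=185 R=54
Round 2 (k=18): L=54 R=106
Round 3 (k=34): L=106 R=45

Answer: 106 45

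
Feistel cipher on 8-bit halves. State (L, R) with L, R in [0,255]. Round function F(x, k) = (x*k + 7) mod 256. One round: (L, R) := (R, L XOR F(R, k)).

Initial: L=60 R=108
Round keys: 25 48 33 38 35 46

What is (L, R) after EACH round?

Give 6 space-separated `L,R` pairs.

Round 1 (k=25): L=108 R=175
Round 2 (k=48): L=175 R=187
Round 3 (k=33): L=187 R=141
Round 4 (k=38): L=141 R=78
Round 5 (k=35): L=78 R=60
Round 6 (k=46): L=60 R=129

Answer: 108,175 175,187 187,141 141,78 78,60 60,129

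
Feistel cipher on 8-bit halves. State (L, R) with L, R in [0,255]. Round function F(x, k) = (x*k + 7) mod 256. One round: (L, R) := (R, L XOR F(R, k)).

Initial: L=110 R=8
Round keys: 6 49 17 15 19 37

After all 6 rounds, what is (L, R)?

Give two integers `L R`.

Answer: 4 34

Derivation:
Round 1 (k=6): L=8 R=89
Round 2 (k=49): L=89 R=24
Round 3 (k=17): L=24 R=198
Round 4 (k=15): L=198 R=185
Round 5 (k=19): L=185 R=4
Round 6 (k=37): L=4 R=34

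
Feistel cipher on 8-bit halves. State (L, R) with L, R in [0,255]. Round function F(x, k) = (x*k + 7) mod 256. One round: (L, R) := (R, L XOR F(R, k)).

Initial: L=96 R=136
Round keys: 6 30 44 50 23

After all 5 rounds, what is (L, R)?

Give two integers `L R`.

Round 1 (k=6): L=136 R=87
Round 2 (k=30): L=87 R=177
Round 3 (k=44): L=177 R=36
Round 4 (k=50): L=36 R=190
Round 5 (k=23): L=190 R=61

Answer: 190 61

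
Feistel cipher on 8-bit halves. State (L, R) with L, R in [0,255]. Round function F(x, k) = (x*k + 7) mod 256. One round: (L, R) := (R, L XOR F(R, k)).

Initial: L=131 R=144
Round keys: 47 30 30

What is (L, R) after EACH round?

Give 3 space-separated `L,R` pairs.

Round 1 (k=47): L=144 R=244
Round 2 (k=30): L=244 R=15
Round 3 (k=30): L=15 R=61

Answer: 144,244 244,15 15,61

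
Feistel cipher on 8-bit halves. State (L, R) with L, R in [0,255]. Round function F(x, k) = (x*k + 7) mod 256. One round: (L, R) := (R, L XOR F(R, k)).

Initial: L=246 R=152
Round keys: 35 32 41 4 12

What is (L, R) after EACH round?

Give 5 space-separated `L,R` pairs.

Answer: 152,57 57,191 191,167 167,28 28,240

Derivation:
Round 1 (k=35): L=152 R=57
Round 2 (k=32): L=57 R=191
Round 3 (k=41): L=191 R=167
Round 4 (k=4): L=167 R=28
Round 5 (k=12): L=28 R=240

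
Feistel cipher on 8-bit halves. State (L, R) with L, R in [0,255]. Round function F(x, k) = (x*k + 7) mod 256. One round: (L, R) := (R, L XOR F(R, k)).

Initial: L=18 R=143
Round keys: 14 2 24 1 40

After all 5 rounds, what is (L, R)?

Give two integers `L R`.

Round 1 (k=14): L=143 R=203
Round 2 (k=2): L=203 R=18
Round 3 (k=24): L=18 R=124
Round 4 (k=1): L=124 R=145
Round 5 (k=40): L=145 R=211

Answer: 145 211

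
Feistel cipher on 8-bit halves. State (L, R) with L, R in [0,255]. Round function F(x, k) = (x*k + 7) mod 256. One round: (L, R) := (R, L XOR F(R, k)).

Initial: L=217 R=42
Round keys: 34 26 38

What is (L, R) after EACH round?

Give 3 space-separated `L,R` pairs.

Round 1 (k=34): L=42 R=66
Round 2 (k=26): L=66 R=145
Round 3 (k=38): L=145 R=207

Answer: 42,66 66,145 145,207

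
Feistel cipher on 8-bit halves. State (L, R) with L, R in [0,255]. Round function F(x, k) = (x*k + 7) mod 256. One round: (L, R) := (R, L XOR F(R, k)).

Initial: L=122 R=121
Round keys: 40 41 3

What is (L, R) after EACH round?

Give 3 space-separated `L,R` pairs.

Answer: 121,149 149,157 157,75

Derivation:
Round 1 (k=40): L=121 R=149
Round 2 (k=41): L=149 R=157
Round 3 (k=3): L=157 R=75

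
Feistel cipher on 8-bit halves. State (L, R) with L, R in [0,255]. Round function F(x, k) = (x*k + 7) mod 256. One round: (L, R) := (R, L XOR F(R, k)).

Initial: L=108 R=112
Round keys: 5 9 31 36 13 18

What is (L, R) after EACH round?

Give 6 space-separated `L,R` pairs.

Answer: 112,91 91,74 74,166 166,21 21,190 190,118

Derivation:
Round 1 (k=5): L=112 R=91
Round 2 (k=9): L=91 R=74
Round 3 (k=31): L=74 R=166
Round 4 (k=36): L=166 R=21
Round 5 (k=13): L=21 R=190
Round 6 (k=18): L=190 R=118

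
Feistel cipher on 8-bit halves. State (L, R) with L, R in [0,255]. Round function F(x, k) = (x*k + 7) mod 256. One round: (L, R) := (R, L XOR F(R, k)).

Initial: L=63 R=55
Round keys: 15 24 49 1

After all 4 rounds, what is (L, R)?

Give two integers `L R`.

Round 1 (k=15): L=55 R=127
Round 2 (k=24): L=127 R=216
Round 3 (k=49): L=216 R=32
Round 4 (k=1): L=32 R=255

Answer: 32 255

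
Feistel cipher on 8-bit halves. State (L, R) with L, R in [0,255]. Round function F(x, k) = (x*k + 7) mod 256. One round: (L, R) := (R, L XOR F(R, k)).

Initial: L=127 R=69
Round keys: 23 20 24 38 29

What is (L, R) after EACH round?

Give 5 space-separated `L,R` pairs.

Round 1 (k=23): L=69 R=69
Round 2 (k=20): L=69 R=46
Round 3 (k=24): L=46 R=18
Round 4 (k=38): L=18 R=157
Round 5 (k=29): L=157 R=194

Answer: 69,69 69,46 46,18 18,157 157,194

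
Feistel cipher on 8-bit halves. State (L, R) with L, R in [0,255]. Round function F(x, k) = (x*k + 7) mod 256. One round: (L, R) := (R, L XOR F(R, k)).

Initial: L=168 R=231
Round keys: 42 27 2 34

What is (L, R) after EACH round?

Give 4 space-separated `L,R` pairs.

Round 1 (k=42): L=231 R=69
Round 2 (k=27): L=69 R=169
Round 3 (k=2): L=169 R=28
Round 4 (k=34): L=28 R=22

Answer: 231,69 69,169 169,28 28,22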